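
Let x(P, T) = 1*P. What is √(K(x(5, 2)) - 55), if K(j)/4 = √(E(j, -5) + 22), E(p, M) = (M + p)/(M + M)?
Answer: √(-55 + 4*√22) ≈ 6.0198*I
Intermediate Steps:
x(P, T) = P
E(p, M) = (M + p)/(2*M) (E(p, M) = (M + p)/((2*M)) = (M + p)*(1/(2*M)) = (M + p)/(2*M))
K(j) = 4*√(45/2 - j/10) (K(j) = 4*√((½)*(-5 + j)/(-5) + 22) = 4*√((½)*(-⅕)*(-5 + j) + 22) = 4*√((½ - j/10) + 22) = 4*√(45/2 - j/10))
√(K(x(5, 2)) - 55) = √(2*√(2250 - 10*5)/5 - 55) = √(2*√(2250 - 50)/5 - 55) = √(2*√2200/5 - 55) = √(2*(10*√22)/5 - 55) = √(4*√22 - 55) = √(-55 + 4*√22)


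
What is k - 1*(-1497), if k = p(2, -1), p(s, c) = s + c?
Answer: 1498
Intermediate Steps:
p(s, c) = c + s
k = 1 (k = -1 + 2 = 1)
k - 1*(-1497) = 1 - 1*(-1497) = 1 + 1497 = 1498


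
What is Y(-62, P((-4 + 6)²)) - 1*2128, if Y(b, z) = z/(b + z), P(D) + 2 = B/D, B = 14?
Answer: -257491/121 ≈ -2128.0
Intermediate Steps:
P(D) = -2 + 14/D
Y(-62, P((-4 + 6)²)) - 1*2128 = (-2 + 14/((-4 + 6)²))/(-62 + (-2 + 14/((-4 + 6)²))) - 1*2128 = (-2 + 14/(2²))/(-62 + (-2 + 14/(2²))) - 2128 = (-2 + 14/4)/(-62 + (-2 + 14/4)) - 2128 = (-2 + 14*(¼))/(-62 + (-2 + 14*(¼))) - 2128 = (-2 + 7/2)/(-62 + (-2 + 7/2)) - 2128 = 3/(2*(-62 + 3/2)) - 2128 = 3/(2*(-121/2)) - 2128 = (3/2)*(-2/121) - 2128 = -3/121 - 2128 = -257491/121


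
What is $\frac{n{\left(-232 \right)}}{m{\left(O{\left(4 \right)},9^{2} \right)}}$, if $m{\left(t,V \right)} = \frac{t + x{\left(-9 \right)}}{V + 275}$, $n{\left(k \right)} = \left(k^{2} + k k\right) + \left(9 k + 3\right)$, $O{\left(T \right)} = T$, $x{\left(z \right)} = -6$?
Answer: $-18790214$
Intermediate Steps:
$n{\left(k \right)} = 3 + 2 k^{2} + 9 k$ ($n{\left(k \right)} = \left(k^{2} + k^{2}\right) + \left(3 + 9 k\right) = 2 k^{2} + \left(3 + 9 k\right) = 3 + 2 k^{2} + 9 k$)
$m{\left(t,V \right)} = \frac{-6 + t}{275 + V}$ ($m{\left(t,V \right)} = \frac{t - 6}{V + 275} = \frac{-6 + t}{275 + V}$)
$\frac{n{\left(-232 \right)}}{m{\left(O{\left(4 \right)},9^{2} \right)}} = \frac{3 + 2 \left(-232\right)^{2} + 9 \left(-232\right)}{\frac{1}{275 + 9^{2}} \left(-6 + 4\right)} = \frac{3 + 2 \cdot 53824 - 2088}{\frac{1}{275 + 81} \left(-2\right)} = \frac{3 + 107648 - 2088}{\frac{1}{356} \left(-2\right)} = \frac{105563}{\frac{1}{356} \left(-2\right)} = \frac{105563}{- \frac{1}{178}} = 105563 \left(-178\right) = -18790214$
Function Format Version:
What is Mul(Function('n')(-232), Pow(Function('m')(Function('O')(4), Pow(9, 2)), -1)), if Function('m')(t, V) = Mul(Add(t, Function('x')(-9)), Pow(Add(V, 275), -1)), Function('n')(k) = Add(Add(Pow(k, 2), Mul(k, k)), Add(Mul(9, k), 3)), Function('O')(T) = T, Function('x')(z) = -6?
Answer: -18790214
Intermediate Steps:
Function('n')(k) = Add(3, Mul(2, Pow(k, 2)), Mul(9, k)) (Function('n')(k) = Add(Add(Pow(k, 2), Pow(k, 2)), Add(3, Mul(9, k))) = Add(Mul(2, Pow(k, 2)), Add(3, Mul(9, k))) = Add(3, Mul(2, Pow(k, 2)), Mul(9, k)))
Function('m')(t, V) = Mul(Pow(Add(275, V), -1), Add(-6, t)) (Function('m')(t, V) = Mul(Add(t, -6), Pow(Add(V, 275), -1)) = Mul(Add(-6, t), Pow(Add(275, V), -1)) = Mul(Pow(Add(275, V), -1), Add(-6, t)))
Mul(Function('n')(-232), Pow(Function('m')(Function('O')(4), Pow(9, 2)), -1)) = Mul(Add(3, Mul(2, Pow(-232, 2)), Mul(9, -232)), Pow(Mul(Pow(Add(275, Pow(9, 2)), -1), Add(-6, 4)), -1)) = Mul(Add(3, Mul(2, 53824), -2088), Pow(Mul(Pow(Add(275, 81), -1), -2), -1)) = Mul(Add(3, 107648, -2088), Pow(Mul(Pow(356, -1), -2), -1)) = Mul(105563, Pow(Mul(Rational(1, 356), -2), -1)) = Mul(105563, Pow(Rational(-1, 178), -1)) = Mul(105563, -178) = -18790214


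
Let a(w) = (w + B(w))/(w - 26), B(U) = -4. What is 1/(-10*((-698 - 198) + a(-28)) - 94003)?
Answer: -27/2296321 ≈ -1.1758e-5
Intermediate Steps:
a(w) = (-4 + w)/(-26 + w) (a(w) = (w - 4)/(w - 26) = (-4 + w)/(-26 + w))
1/(-10*((-698 - 198) + a(-28)) - 94003) = 1/(-10*((-698 - 198) + (-4 - 28)/(-26 - 28)) - 94003) = 1/(-10*(-896 - 32/(-54)) - 94003) = 1/(-10*(-896 - 1/54*(-32)) - 94003) = 1/(-10*(-896 + 16/27) - 94003) = 1/(-10*(-24176/27) - 94003) = 1/(241760/27 - 94003) = 1/(-2296321/27) = -27/2296321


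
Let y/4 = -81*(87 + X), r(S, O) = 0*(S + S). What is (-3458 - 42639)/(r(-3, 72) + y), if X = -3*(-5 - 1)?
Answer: 46097/34020 ≈ 1.3550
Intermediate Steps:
X = 18 (X = -3*(-6) = 18)
r(S, O) = 0 (r(S, O) = 0*(2*S) = 0)
y = -34020 (y = 4*(-81*(87 + 18)) = 4*(-81*105) = 4*(-8505) = -34020)
(-3458 - 42639)/(r(-3, 72) + y) = (-3458 - 42639)/(0 - 34020) = -46097/(-34020) = -46097*(-1/34020) = 46097/34020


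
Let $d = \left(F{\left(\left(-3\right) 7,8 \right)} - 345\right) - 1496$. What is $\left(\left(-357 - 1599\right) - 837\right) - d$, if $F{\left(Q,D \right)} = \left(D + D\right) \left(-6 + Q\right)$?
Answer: $-520$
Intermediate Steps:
$F{\left(Q,D \right)} = 2 D \left(-6 + Q\right)$
$d = -2273$ ($d = \left(2 \cdot 8 \left(-6 - 21\right) - 345\right) - 1496 = \left(2 \cdot 8 \left(-27\right) - 345\right) - 1496 = \left(-432 - 345\right) - 1496 = -777 - 1496 = -2273$)
$\left(\left(-357 - 1599\right) - 837\right) - d = \left(\left(-357 - 1599\right) - 837\right) - -2273 = \left(-1956 - 837\right) + 2273 = -2793 + 2273 = -520$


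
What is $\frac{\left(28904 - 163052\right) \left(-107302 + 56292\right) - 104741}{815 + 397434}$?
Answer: $\frac{6842784739}{398249} \approx 17182.0$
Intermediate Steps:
$\frac{\left(28904 - 163052\right) \left(-107302 + 56292\right) - 104741}{815 + 397434} = \frac{\left(-134148\right) \left(-51010\right) - 104741}{398249} = \left(6842889480 - 104741\right) \frac{1}{398249} = 6842784739 \cdot \frac{1}{398249} = \frac{6842784739}{398249}$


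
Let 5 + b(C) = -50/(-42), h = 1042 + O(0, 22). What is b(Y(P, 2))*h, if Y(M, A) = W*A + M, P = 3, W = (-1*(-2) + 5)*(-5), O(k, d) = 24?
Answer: -85280/21 ≈ -4061.0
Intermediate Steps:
W = -35 (W = (2 + 5)*(-5) = 7*(-5) = -35)
Y(M, A) = M - 35*A (Y(M, A) = -35*A + M = M - 35*A)
h = 1066 (h = 1042 + 24 = 1066)
b(C) = -80/21 (b(C) = -5 - 50/(-42) = -5 - 50*(-1/42) = -5 + 25/21 = -80/21)
b(Y(P, 2))*h = -80/21*1066 = -85280/21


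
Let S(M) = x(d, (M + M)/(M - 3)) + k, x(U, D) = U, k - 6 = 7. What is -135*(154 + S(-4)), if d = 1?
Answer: -22680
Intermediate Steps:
k = 13 (k = 6 + 7 = 13)
S(M) = 14 (S(M) = 1 + 13 = 14)
-135*(154 + S(-4)) = -135*(154 + 14) = -135*168 = -22680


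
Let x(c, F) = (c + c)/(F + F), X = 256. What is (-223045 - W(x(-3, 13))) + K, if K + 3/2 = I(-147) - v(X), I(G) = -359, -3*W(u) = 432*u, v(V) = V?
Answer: -5816063/26 ≈ -2.2369e+5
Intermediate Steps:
x(c, F) = c/F (x(c, F) = (2*c)/((2*F)) = (2*c)*(1/(2*F)) = c/F)
W(u) = -144*u
K = -1233/2 (K = -3/2 + (-359 - 1*256) = -3/2 + (-359 - 256) = -3/2 - 615 = -1233/2 ≈ -616.50)
(-223045 - W(x(-3, 13))) + K = (-223045 - (-144)*(-3/13)) - 1233/2 = (-223045 - (-144)*(-3*1/13)) - 1233/2 = (-223045 - (-144)*(-3)/13) - 1233/2 = (-223045 - 1*432/13) - 1233/2 = (-223045 - 432/13) - 1233/2 = -2900017/13 - 1233/2 = -5816063/26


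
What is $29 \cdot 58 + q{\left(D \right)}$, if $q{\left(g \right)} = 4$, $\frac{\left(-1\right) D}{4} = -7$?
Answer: $1686$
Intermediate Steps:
$D = 28$ ($D = \left(-4\right) \left(-7\right) = 28$)
$29 \cdot 58 + q{\left(D \right)} = 29 \cdot 58 + 4 = 1682 + 4 = 1686$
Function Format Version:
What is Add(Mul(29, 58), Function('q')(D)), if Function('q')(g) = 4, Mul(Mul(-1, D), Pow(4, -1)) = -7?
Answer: 1686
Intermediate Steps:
D = 28 (D = Mul(-4, -7) = 28)
Add(Mul(29, 58), Function('q')(D)) = Add(Mul(29, 58), 4) = Add(1682, 4) = 1686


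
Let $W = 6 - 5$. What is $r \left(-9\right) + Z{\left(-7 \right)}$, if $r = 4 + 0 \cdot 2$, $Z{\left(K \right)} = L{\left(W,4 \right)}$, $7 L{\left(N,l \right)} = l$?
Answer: $- \frac{248}{7} \approx -35.429$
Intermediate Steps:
$W = 1$
$L{\left(N,l \right)} = \frac{l}{7}$
$Z{\left(K \right)} = \frac{4}{7}$ ($Z{\left(K \right)} = \frac{1}{7} \cdot 4 = \frac{4}{7}$)
$r = 4$ ($r = 4 + 0 = 4$)
$r \left(-9\right) + Z{\left(-7 \right)} = 4 \left(-9\right) + \frac{4}{7} = -36 + \frac{4}{7} = - \frac{248}{7}$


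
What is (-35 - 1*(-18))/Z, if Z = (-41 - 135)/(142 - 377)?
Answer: -3995/176 ≈ -22.699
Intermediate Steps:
Z = 176/235 (Z = -176/(-235) = -176*(-1/235) = 176/235 ≈ 0.74894)
(-35 - 1*(-18))/Z = (-35 - 1*(-18))/(176/235) = (-35 + 18)*(235/176) = -17*235/176 = -3995/176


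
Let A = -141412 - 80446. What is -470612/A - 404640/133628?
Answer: -3360710098/3705805103 ≈ -0.90688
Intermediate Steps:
A = -221858
-470612/A - 404640/133628 = -470612/(-221858) - 404640/133628 = -470612*(-1/221858) - 404640*1/133628 = 235306/110929 - 101160/33407 = -3360710098/3705805103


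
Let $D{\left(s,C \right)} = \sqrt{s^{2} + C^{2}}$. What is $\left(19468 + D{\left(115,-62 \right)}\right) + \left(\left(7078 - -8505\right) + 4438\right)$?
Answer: $39489 + 13 \sqrt{101} \approx 39620.0$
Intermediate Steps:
$D{\left(s,C \right)} = \sqrt{C^{2} + s^{2}}$
$\left(19468 + D{\left(115,-62 \right)}\right) + \left(\left(7078 - -8505\right) + 4438\right) = \left(19468 + \sqrt{\left(-62\right)^{2} + 115^{2}}\right) + \left(\left(7078 - -8505\right) + 4438\right) = \left(19468 + \sqrt{3844 + 13225}\right) + \left(\left(7078 + 8505\right) + 4438\right) = \left(19468 + \sqrt{17069}\right) + \left(15583 + 4438\right) = \left(19468 + 13 \sqrt{101}\right) + 20021 = 39489 + 13 \sqrt{101}$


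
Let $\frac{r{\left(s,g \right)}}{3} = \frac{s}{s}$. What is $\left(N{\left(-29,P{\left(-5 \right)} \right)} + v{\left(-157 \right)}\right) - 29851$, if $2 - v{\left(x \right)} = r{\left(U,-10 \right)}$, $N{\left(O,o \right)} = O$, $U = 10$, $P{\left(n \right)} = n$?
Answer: $-29881$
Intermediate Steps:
$r{\left(s,g \right)} = 3$ ($r{\left(s,g \right)} = 3 \frac{s}{s} = 3 \cdot 1 = 3$)
$v{\left(x \right)} = -1$ ($v{\left(x \right)} = 2 - 3 = -1$)
$\left(N{\left(-29,P{\left(-5 \right)} \right)} + v{\left(-157 \right)}\right) - 29851 = \left(-29 - 1\right) - 29851 = -30 - 29851 = -29881$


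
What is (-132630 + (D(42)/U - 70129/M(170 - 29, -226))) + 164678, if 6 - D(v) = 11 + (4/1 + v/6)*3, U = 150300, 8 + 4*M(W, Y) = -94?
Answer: 44456384977/1277550 ≈ 34798.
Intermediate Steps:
M(W, Y) = -51/2 (M(W, Y) = -2 + (¼)*(-94) = -2 - 47/2 = -51/2)
D(v) = -17 - v/2 (D(v) = 6 - (11 + (4/1 + v/6)*3) = 6 - (11 + (4*1 + v*(⅙))*3) = 6 - (11 + (4 + v/6)*3) = 6 - (11 + (12 + v/2)) = 6 - (23 + v/2) = 6 + (-23 - v/2) = -17 - v/2)
(-132630 + (D(42)/U - 70129/M(170 - 29, -226))) + 164678 = (-132630 + ((-17 - ½*42)/150300 - 70129/(-51/2))) + 164678 = (-132630 + ((-17 - 21)*(1/150300) - 70129*(-2/51))) + 164678 = (-132630 + (-38*1/150300 + 140258/51)) + 164678 = (-132630 + (-19/75150 + 140258/51)) + 164678 = (-132630 + 3513462577/1277550) + 164678 = -165927993923/1277550 + 164678 = 44456384977/1277550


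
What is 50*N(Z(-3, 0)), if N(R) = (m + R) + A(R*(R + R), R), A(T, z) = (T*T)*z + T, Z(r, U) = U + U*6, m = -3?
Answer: -150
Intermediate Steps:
Z(r, U) = 7*U (Z(r, U) = U + 6*U = 7*U)
A(T, z) = T + z*T**2 (A(T, z) = T**2*z + T = z*T**2 + T = T + z*T**2)
N(R) = -3 + R + 2*R**2*(1 + 2*R**3) (N(R) = (-3 + R) + (R*(R + R))*(1 + (R*(R + R))*R) = (-3 + R) + (R*(2*R))*(1 + (R*(2*R))*R) = (-3 + R) + (2*R**2)*(1 + (2*R**2)*R) = (-3 + R) + (2*R**2)*(1 + 2*R**3) = (-3 + R) + 2*R**2*(1 + 2*R**3) = -3 + R + 2*R**2*(1 + 2*R**3))
50*N(Z(-3, 0)) = 50*(-3 + 7*0 + 2*(7*0)**2 + 4*(7*0)**5) = 50*(-3 + 0 + 2*0**2 + 4*0**5) = 50*(-3 + 0 + 2*0 + 4*0) = 50*(-3 + 0 + 0 + 0) = 50*(-3) = -150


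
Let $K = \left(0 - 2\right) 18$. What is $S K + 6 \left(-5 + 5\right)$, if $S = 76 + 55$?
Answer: $-4716$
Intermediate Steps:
$S = 131$
$K = -36$ ($K = \left(-2\right) 18 = -36$)
$S K + 6 \left(-5 + 5\right) = 131 \left(-36\right) + 6 \left(-5 + 5\right) = -4716 + 6 \cdot 0 = -4716 + 0 = -4716$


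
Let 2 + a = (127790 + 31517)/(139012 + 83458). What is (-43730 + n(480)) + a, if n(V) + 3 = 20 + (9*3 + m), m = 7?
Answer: -9717552763/222470 ≈ -43680.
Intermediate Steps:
n(V) = 51 (n(V) = -3 + (20 + (9*3 + 7)) = -3 + (20 + (27 + 7)) = -3 + (20 + 34) = -3 + 54 = 51)
a = -285633/222470 (a = -2 + (127790 + 31517)/(139012 + 83458) = -2 + 159307/222470 = -285633/222470 ≈ -1.2839)
(-43730 + n(480)) + a = (-43730 + 51) - 285633/222470 = -43679 - 285633/222470 = -9717552763/222470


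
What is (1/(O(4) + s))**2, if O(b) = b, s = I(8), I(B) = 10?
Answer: 1/196 ≈ 0.0051020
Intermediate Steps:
s = 10
(1/(O(4) + s))**2 = (1/(4 + 10))**2 = (1/14)**2 = 1/196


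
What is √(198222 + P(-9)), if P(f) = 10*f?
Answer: 2*√49533 ≈ 445.12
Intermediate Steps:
√(198222 + P(-9)) = √(198222 + 10*(-9)) = √(198222 - 90) = √198132 = 2*√49533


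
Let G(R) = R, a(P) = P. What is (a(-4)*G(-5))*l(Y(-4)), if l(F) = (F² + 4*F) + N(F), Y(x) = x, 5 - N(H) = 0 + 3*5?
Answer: -200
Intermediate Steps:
N(H) = -10 (N(H) = 5 - (0 + 3*5) = 5 - (0 + 15) = 5 - 1*15 = 5 - 15 = -10)
l(F) = -10 + F² + 4*F (l(F) = (F² + 4*F) - 10 = -10 + F² + 4*F)
(a(-4)*G(-5))*l(Y(-4)) = (-4*(-5))*(-10 + (-4)² + 4*(-4)) = 20*(-10 + 16 - 16) = 20*(-10) = -200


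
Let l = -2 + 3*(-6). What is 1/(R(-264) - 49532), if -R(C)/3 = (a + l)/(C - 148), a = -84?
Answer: -103/5101874 ≈ -2.0189e-5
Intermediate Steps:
l = -20 (l = -2 - 18 = -20)
R(C) = 312/(-148 + C) (R(C) = -3*(-84 - 20)/(C - 148) = -(-312)/(-148 + C) = 312/(-148 + C))
1/(R(-264) - 49532) = 1/(312/(-148 - 264) - 49532) = 1/(312/(-412) - 49532) = 1/(312*(-1/412) - 49532) = 1/(-78/103 - 49532) = 1/(-5101874/103) = -103/5101874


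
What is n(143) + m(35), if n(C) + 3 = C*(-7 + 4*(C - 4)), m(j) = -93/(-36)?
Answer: 942079/12 ≈ 78507.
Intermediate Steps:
m(j) = 31/12 (m(j) = -93*(-1/36) = 31/12)
n(C) = -3 + C*(-23 + 4*C) (n(C) = -3 + C*(-7 + 4*(C - 4)) = -3 + C*(-7 + 4*(-4 + C)) = -3 + C*(-7 + (-16 + 4*C)) = -3 + C*(-23 + 4*C))
n(143) + m(35) = (-3 - 23*143 + 4*143²) + 31/12 = (-3 - 3289 + 4*20449) + 31/12 = (-3 - 3289 + 81796) + 31/12 = 78504 + 31/12 = 942079/12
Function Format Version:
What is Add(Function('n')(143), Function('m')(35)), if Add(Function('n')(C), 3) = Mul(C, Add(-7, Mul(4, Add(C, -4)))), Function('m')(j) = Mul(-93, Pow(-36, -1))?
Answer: Rational(942079, 12) ≈ 78507.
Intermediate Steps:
Function('m')(j) = Rational(31, 12) (Function('m')(j) = Mul(-93, Rational(-1, 36)) = Rational(31, 12))
Function('n')(C) = Add(-3, Mul(C, Add(-23, Mul(4, C)))) (Function('n')(C) = Add(-3, Mul(C, Add(-7, Mul(4, Add(C, -4))))) = Add(-3, Mul(C, Add(-7, Mul(4, Add(-4, C))))) = Add(-3, Mul(C, Add(-7, Add(-16, Mul(4, C))))) = Add(-3, Mul(C, Add(-23, Mul(4, C)))))
Add(Function('n')(143), Function('m')(35)) = Add(Add(-3, Mul(-23, 143), Mul(4, Pow(143, 2))), Rational(31, 12)) = Add(Add(-3, -3289, Mul(4, 20449)), Rational(31, 12)) = Add(Add(-3, -3289, 81796), Rational(31, 12)) = Add(78504, Rational(31, 12)) = Rational(942079, 12)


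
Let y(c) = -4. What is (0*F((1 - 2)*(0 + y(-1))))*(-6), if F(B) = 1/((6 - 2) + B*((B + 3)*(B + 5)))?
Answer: 0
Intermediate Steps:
F(B) = 1/(4 + B*(3 + B)*(5 + B)) (F(B) = 1/(4 + B*((3 + B)*(5 + B))) = 1/(4 + B*(3 + B)*(5 + B)))
(0*F((1 - 2)*(0 + y(-1))))*(-6) = (0/(4 + ((1 - 2)*(0 - 4))**3 + 8*((1 - 2)*(0 - 4))**2 + 15*((1 - 2)*(0 - 4))))*(-6) = (0/(4 + (-1*(-4))**3 + 8*(-1*(-4))**2 + 15*(-1*(-4))))*(-6) = (0/(4 + 4**3 + 8*4**2 + 15*4))*(-6) = (0/(4 + 64 + 8*16 + 60))*(-6) = (0/(4 + 64 + 128 + 60))*(-6) = (0/256)*(-6) = (0*(1/256))*(-6) = 0*(-6) = 0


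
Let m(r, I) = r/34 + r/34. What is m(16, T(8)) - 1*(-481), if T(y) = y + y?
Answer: 8193/17 ≈ 481.94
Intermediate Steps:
T(y) = 2*y
m(r, I) = r/17 (m(r, I) = r*(1/34) + r*(1/34) = r/34 + r/34 = r/17)
m(16, T(8)) - 1*(-481) = (1/17)*16 - 1*(-481) = 16/17 + 481 = 8193/17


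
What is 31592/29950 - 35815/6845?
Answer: -85641201/20500775 ≈ -4.1775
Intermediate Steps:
31592/29950 - 35815/6845 = 31592*(1/29950) - 35815*1/6845 = 15796/14975 - 7163/1369 = -85641201/20500775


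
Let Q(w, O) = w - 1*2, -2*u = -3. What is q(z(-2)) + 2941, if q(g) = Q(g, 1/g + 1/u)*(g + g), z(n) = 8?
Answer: 3037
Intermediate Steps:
u = 3/2 (u = -1/2*(-3) = 3/2 ≈ 1.5000)
Q(w, O) = -2 + w (Q(w, O) = w - 2 = -2 + w)
q(g) = 2*g*(-2 + g) (q(g) = (-2 + g)*(g + g) = (-2 + g)*(2*g) = 2*g*(-2 + g))
q(z(-2)) + 2941 = 2*8*(-2 + 8) + 2941 = 2*8*6 + 2941 = 96 + 2941 = 3037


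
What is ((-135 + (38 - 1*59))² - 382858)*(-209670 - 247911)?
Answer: 164052855282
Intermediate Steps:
((-135 + (38 - 1*59))² - 382858)*(-209670 - 247911) = ((-135 + (38 - 59))² - 382858)*(-457581) = ((-135 - 21)² - 382858)*(-457581) = ((-156)² - 382858)*(-457581) = (24336 - 382858)*(-457581) = -358522*(-457581) = 164052855282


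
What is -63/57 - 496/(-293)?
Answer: 3271/5567 ≈ 0.58757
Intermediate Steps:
-63/57 - 496/(-293) = -63*1/57 - 496*(-1/293) = -21/19 + 496/293 = 3271/5567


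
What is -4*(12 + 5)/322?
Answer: -34/161 ≈ -0.21118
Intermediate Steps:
-4*(12 + 5)/322 = -4*17*(1/322) = -68*1/322 = -34/161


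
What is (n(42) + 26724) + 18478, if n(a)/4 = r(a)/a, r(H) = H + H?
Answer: 45210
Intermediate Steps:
r(H) = 2*H
n(a) = 8 (n(a) = 4*((2*a)/a) = 4*2 = 8)
(n(42) + 26724) + 18478 = (8 + 26724) + 18478 = 26732 + 18478 = 45210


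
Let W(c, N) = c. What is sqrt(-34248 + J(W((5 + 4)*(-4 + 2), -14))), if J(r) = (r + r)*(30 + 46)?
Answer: 2*I*sqrt(9246) ≈ 192.31*I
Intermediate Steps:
J(r) = 152*r (J(r) = (2*r)*76 = 152*r)
sqrt(-34248 + J(W((5 + 4)*(-4 + 2), -14))) = sqrt(-34248 + 152*((5 + 4)*(-4 + 2))) = sqrt(-34248 + 152*(9*(-2))) = sqrt(-34248 + 152*(-18)) = sqrt(-34248 - 2736) = sqrt(-36984) = 2*I*sqrt(9246)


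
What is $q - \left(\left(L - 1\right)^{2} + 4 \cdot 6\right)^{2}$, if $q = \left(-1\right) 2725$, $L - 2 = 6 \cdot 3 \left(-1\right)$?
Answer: $-100694$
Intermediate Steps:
$L = -16$ ($L = 2 + 6 \cdot 3 \left(-1\right) = 2 + 18 \left(-1\right) = 2 - 18 = -16$)
$q = -2725$
$q - \left(\left(L - 1\right)^{2} + 4 \cdot 6\right)^{2} = -2725 - \left(\left(-16 - 1\right)^{2} + 4 \cdot 6\right)^{2} = -2725 - \left(\left(-17\right)^{2} + 24\right)^{2} = -2725 - \left(289 + 24\right)^{2} = -2725 - 313^{2} = -2725 - 97969 = -100694$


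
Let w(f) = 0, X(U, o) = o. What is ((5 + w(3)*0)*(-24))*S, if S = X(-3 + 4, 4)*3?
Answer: -1440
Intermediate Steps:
S = 12 (S = 4*3 = 12)
((5 + w(3)*0)*(-24))*S = ((5 + 0*0)*(-24))*12 = ((5 + 0)*(-24))*12 = (5*(-24))*12 = -120*12 = -1440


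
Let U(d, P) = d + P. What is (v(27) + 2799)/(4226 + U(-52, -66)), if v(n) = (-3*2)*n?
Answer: 2637/4108 ≈ 0.64192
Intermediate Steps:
U(d, P) = P + d
v(n) = -6*n
(v(27) + 2799)/(4226 + U(-52, -66)) = (-6*27 + 2799)/(4226 + (-66 - 52)) = (-162 + 2799)/(4226 - 118) = 2637/4108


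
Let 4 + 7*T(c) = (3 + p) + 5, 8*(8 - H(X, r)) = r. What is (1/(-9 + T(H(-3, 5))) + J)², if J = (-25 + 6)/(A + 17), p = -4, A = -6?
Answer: 33124/9801 ≈ 3.3797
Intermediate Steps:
H(X, r) = 8 - r/8
J = -19/11 (J = (-25 + 6)/(-6 + 17) = -19/11 ≈ -1.7273)
T(c) = 0 (T(c) = -4/7 + ((3 - 4) + 5)/7 = -4/7 + (-1 + 5)/7 = -4/7 + (⅐)*4 = -4/7 + 4/7 = 0)
(1/(-9 + T(H(-3, 5))) + J)² = (1/(-9 + 0) - 19/11)² = (1/(-9) - 19/11)² = (-⅑ - 19/11)² = (-182/99)² = 33124/9801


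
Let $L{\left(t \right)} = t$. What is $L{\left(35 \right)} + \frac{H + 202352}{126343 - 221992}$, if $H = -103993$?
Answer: $\frac{3249356}{95649} \approx 33.972$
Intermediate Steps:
$L{\left(35 \right)} + \frac{H + 202352}{126343 - 221992} = 35 + \frac{-103993 + 202352}{126343 - 221992} = 35 + \frac{98359}{-95649} = 35 + 98359 \left(- \frac{1}{95649}\right) = 35 - \frac{98359}{95649} = \frac{3249356}{95649}$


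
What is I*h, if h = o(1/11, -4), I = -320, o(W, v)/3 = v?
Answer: 3840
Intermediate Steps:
o(W, v) = 3*v
h = -12 (h = 3*(-4) = -12)
I*h = -320*(-12) = 3840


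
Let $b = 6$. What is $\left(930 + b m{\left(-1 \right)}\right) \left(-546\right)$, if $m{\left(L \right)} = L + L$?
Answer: $-501228$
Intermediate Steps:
$m{\left(L \right)} = 2 L$
$\left(930 + b m{\left(-1 \right)}\right) \left(-546\right) = \left(930 + 6 \cdot 2 \left(-1\right)\right) \left(-546\right) = \left(930 + 6 \left(-2\right)\right) \left(-546\right) = \left(930 - 12\right) \left(-546\right) = 918 \left(-546\right) = -501228$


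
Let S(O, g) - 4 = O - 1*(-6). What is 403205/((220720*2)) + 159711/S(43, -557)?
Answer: 14104838741/4679264 ≈ 3014.3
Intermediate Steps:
S(O, g) = 10 + O (S(O, g) = 4 + (O - 1*(-6)) = 4 + (O + 6) = 4 + (6 + O) = 10 + O)
403205/((220720*2)) + 159711/S(43, -557) = 403205/((220720*2)) + 159711/(10 + 43) = 403205/441440 + 159711/53 = 403205*(1/441440) + 159711*(1/53) = 80641/88288 + 159711/53 = 14104838741/4679264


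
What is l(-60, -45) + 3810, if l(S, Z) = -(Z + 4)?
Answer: 3851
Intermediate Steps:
l(S, Z) = -4 - Z (l(S, Z) = -(4 + Z) = -4 - Z)
l(-60, -45) + 3810 = (-4 - 1*(-45)) + 3810 = (-4 + 45) + 3810 = 41 + 3810 = 3851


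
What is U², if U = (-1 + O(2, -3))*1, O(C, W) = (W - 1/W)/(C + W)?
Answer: 25/9 ≈ 2.7778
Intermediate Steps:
O(C, W) = (W - 1/W)/(C + W)
U = 5/3 (U = (-1 + (-1 + (-3)²)/((-3)*(2 - 3)))*1 = (-1 - ⅓*(-1 + 9)/(-1))*1 = (-1 - ⅓*(-1)*8)*1 = (-1 + 8/3)*1 = (5/3)*1 = 5/3 ≈ 1.6667)
U² = (5/3)² = 25/9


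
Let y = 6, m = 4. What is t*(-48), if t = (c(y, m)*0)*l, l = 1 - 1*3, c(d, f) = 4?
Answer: 0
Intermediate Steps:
l = -2 (l = 1 - 3 = -2)
t = 0 (t = (4*0)*(-2) = 0*(-2) = 0)
t*(-48) = 0*(-48) = 0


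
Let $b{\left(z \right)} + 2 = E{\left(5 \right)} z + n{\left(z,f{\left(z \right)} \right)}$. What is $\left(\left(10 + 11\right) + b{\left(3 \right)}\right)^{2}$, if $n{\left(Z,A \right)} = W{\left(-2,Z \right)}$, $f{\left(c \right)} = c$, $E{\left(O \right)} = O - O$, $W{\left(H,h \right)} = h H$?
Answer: $169$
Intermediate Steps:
$W{\left(H,h \right)} = H h$
$E{\left(O \right)} = 0$
$n{\left(Z,A \right)} = - 2 Z$
$b{\left(z \right)} = -2 - 2 z$ ($b{\left(z \right)} = -2 + \left(0 z - 2 z\right) = -2 + \left(0 - 2 z\right) = -2 - 2 z$)
$\left(\left(10 + 11\right) + b{\left(3 \right)}\right)^{2} = \left(\left(10 + 11\right) - 8\right)^{2} = \left(21 - 8\right)^{2} = 13^{2} = 169$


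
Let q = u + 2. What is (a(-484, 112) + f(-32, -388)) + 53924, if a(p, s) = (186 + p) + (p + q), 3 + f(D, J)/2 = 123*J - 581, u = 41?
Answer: -43431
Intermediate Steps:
q = 43 (q = 41 + 2 = 43)
f(D, J) = -1168 + 246*J (f(D, J) = -6 + 2*(123*J - 581) = -6 + 2*(-581 + 123*J) = -6 + (-1162 + 246*J) = -1168 + 246*J)
a(p, s) = 229 + 2*p (a(p, s) = (186 + p) + (p + 43) = (186 + p) + (43 + p) = 229 + 2*p)
(a(-484, 112) + f(-32, -388)) + 53924 = ((229 + 2*(-484)) + (-1168 + 246*(-388))) + 53924 = ((229 - 968) + (-1168 - 95448)) + 53924 = (-739 - 96616) + 53924 = -97355 + 53924 = -43431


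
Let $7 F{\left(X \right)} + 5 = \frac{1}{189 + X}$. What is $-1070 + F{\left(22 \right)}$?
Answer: $- \frac{1581444}{1477} \approx -1070.7$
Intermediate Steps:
$F{\left(X \right)} = - \frac{5}{7} + \frac{1}{7 \left(189 + X\right)}$
$-1070 + F{\left(22 \right)} = -1070 + \frac{-944 - 110}{7 \left(189 + 22\right)} = -1070 + \frac{-944 - 110}{7 \cdot 211} = -1070 + \frac{1}{7} \cdot \frac{1}{211} \left(-1054\right) = -1070 - \frac{1054}{1477} = - \frac{1581444}{1477}$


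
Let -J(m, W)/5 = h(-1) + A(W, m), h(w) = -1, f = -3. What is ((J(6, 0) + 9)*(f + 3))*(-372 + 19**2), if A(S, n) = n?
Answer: 0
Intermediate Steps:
J(m, W) = 5 - 5*m (J(m, W) = -5*(-1 + m) = 5 - 5*m)
((J(6, 0) + 9)*(f + 3))*(-372 + 19**2) = (((5 - 5*6) + 9)*(-3 + 3))*(-372 + 19**2) = (((5 - 30) + 9)*0)*(-372 + 361) = ((-25 + 9)*0)*(-11) = -16*0*(-11) = 0*(-11) = 0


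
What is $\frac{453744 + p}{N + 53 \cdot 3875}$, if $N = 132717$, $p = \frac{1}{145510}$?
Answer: $\frac{66024289441}{49195766920} \approx 1.3421$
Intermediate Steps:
$p = \frac{1}{145510} \approx 6.8724 \cdot 10^{-6}$
$\frac{453744 + p}{N + 53 \cdot 3875} = \frac{453744 + \frac{1}{145510}}{132717 + 53 \cdot 3875} = \frac{66024289441}{145510 \left(132717 + 205375\right)} = \frac{66024289441}{145510 \cdot 338092} = \frac{66024289441}{145510} \cdot \frac{1}{338092} = \frac{66024289441}{49195766920}$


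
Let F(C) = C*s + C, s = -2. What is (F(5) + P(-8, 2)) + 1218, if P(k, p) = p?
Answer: 1215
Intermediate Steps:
F(C) = -C (F(C) = C*(-2) + C = -2*C + C = -C)
(F(5) + P(-8, 2)) + 1218 = (-1*5 + 2) + 1218 = (-5 + 2) + 1218 = -3 + 1218 = 1215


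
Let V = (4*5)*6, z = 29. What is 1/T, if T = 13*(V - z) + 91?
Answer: 1/1274 ≈ 0.00078493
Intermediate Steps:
V = 120 (V = 20*6 = 120)
T = 1274 (T = 13*(120 - 1*29) + 91 = 13*(120 - 29) + 91 = 13*91 + 91 = 1183 + 91 = 1274)
1/T = 1/1274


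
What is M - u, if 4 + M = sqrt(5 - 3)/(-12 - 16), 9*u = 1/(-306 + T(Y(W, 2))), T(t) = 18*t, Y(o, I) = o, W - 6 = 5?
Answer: -3887/972 - sqrt(2)/28 ≈ -4.0495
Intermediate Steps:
W = 11 (W = 6 + 5 = 11)
u = -1/972 (u = 1/(9*(-306 + 18*11)) = 1/(9*(-306 + 198)) = (1/9)/(-108) = (1/9)*(-1/108) = -1/972 ≈ -0.0010288)
M = -4 - sqrt(2)/28 (M = -4 + sqrt(5 - 3)/(-12 - 16) = -4 + sqrt(2)/(-28) = -4 - sqrt(2)/28 ≈ -4.0505)
M - u = (-4 - sqrt(2)/28) - 1*(-1/972) = (-4 - sqrt(2)/28) + 1/972 = -3887/972 - sqrt(2)/28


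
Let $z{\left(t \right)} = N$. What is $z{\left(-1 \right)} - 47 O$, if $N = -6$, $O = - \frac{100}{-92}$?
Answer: $- \frac{1313}{23} \approx -57.087$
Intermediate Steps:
$O = \frac{25}{23}$ ($O = \left(-100\right) \left(- \frac{1}{92}\right) = \frac{25}{23} \approx 1.087$)
$z{\left(t \right)} = -6$
$z{\left(-1 \right)} - 47 O = -6 - \frac{1175}{23} = - \frac{1313}{23}$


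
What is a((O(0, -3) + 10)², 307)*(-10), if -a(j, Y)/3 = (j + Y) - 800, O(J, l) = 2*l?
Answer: -14310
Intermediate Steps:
a(j, Y) = 2400 - 3*Y - 3*j (a(j, Y) = -3*((j + Y) - 800) = -3*((Y + j) - 800) = -3*(-800 + Y + j) = 2400 - 3*Y - 3*j)
a((O(0, -3) + 10)², 307)*(-10) = (2400 - 3*307 - 3*(2*(-3) + 10)²)*(-10) = (2400 - 921 - 3*(-6 + 10)²)*(-10) = (2400 - 921 - 3*4²)*(-10) = (2400 - 921 - 3*16)*(-10) = (2400 - 921 - 48)*(-10) = 1431*(-10) = -14310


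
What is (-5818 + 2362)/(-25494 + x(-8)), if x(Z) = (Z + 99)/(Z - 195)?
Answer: 100224/739339 ≈ 0.13556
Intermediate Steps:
x(Z) = (99 + Z)/(-195 + Z)
(-5818 + 2362)/(-25494 + x(-8)) = (-5818 + 2362)/(-25494 + (99 - 8)/(-195 - 8)) = -3456/(-25494 + 91/(-203)) = -3456/(-25494 - 1/203*91) = -3456/(-25494 - 13/29) = -3456/(-739339/29) = -3456*(-29/739339) = 100224/739339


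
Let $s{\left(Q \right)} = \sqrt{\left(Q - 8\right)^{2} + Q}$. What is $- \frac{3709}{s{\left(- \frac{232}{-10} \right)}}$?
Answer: $- \frac{18545 \sqrt{1589}}{3178} \approx -232.61$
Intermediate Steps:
$s{\left(Q \right)} = \sqrt{Q + \left(-8 + Q\right)^{2}}$ ($s{\left(Q \right)} = \sqrt{\left(Q - 8\right)^{2} + Q} = \sqrt{\left(-8 + Q\right)^{2} + Q} = \sqrt{Q + \left(-8 + Q\right)^{2}}$)
$- \frac{3709}{s{\left(- \frac{232}{-10} \right)}} = - \frac{3709}{\sqrt{- \frac{232}{-10} + \left(-8 - \frac{232}{-10}\right)^{2}}} = - \frac{3709}{\sqrt{\left(-232\right) \left(- \frac{1}{10}\right) + \left(-8 - - \frac{116}{5}\right)^{2}}} = - \frac{3709}{\sqrt{\frac{116}{5} + \left(-8 + \frac{116}{5}\right)^{2}}} = - \frac{3709}{\sqrt{\frac{116}{5} + \left(\frac{76}{5}\right)^{2}}} = - \frac{3709}{\sqrt{\frac{116}{5} + \frac{5776}{25}}} = - \frac{3709}{\sqrt{\frac{6356}{25}}} = - \frac{3709}{\frac{2}{5} \sqrt{1589}} = - 3709 \frac{5 \sqrt{1589}}{3178} = - \frac{18545 \sqrt{1589}}{3178}$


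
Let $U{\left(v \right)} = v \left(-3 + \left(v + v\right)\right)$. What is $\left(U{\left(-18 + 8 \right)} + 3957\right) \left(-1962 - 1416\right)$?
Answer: $-14143686$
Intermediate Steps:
$U{\left(v \right)} = v \left(-3 + 2 v\right)$
$\left(U{\left(-18 + 8 \right)} + 3957\right) \left(-1962 - 1416\right) = \left(\left(-18 + 8\right) \left(-3 + 2 \left(-18 + 8\right)\right) + 3957\right) \left(-1962 - 1416\right) = \left(- 10 \left(-3 + 2 \left(-10\right)\right) + 3957\right) \left(-3378\right) = \left(- 10 \left(-3 - 20\right) + 3957\right) \left(-3378\right) = \left(\left(-10\right) \left(-23\right) + 3957\right) \left(-3378\right) = \left(230 + 3957\right) \left(-3378\right) = 4187 \left(-3378\right) = -14143686$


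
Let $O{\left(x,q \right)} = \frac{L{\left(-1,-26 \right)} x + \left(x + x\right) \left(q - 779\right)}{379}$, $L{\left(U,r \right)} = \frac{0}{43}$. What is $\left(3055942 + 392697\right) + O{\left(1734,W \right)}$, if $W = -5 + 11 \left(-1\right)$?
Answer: $\frac{1304277121}{379} \approx 3.4414 \cdot 10^{6}$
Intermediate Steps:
$W = -16$ ($W = -5 - 11 = -16$)
$L{\left(U,r \right)} = 0$ ($L{\left(U,r \right)} = 0 \cdot \frac{1}{43} = 0$)
$O{\left(x,q \right)} = \frac{2 x \left(-779 + q\right)}{379}$ ($O{\left(x,q \right)} = \frac{0 x + \left(x + x\right) \left(q - 779\right)}{379} = \left(0 + 2 x \left(-779 + q\right)\right) \frac{1}{379} = 2 x \left(-779 + q\right) \frac{1}{379} = \frac{2 x \left(-779 + q\right)}{379}$)
$\left(3055942 + 392697\right) + O{\left(1734,W \right)} = \left(3055942 + 392697\right) + \frac{2}{379} \cdot 1734 \left(-779 - 16\right) = 3448639 + \frac{2}{379} \cdot 1734 \left(-795\right) = 3448639 - \frac{2757060}{379} = \frac{1304277121}{379}$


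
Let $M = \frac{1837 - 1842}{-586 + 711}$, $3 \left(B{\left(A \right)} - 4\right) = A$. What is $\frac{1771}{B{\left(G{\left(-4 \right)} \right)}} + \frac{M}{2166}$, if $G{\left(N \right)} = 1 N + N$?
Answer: $\frac{143849473}{108300} \approx 1328.3$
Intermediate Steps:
$G{\left(N \right)} = 2 N$ ($G{\left(N \right)} = N + N = 2 N$)
$B{\left(A \right)} = 4 + \frac{A}{3}$
$M = - \frac{1}{25}$ ($M = - \frac{5}{125} = \left(-5\right) \frac{1}{125} = - \frac{1}{25} \approx -0.04$)
$\frac{1771}{B{\left(G{\left(-4 \right)} \right)}} + \frac{M}{2166} = \frac{1771}{4 + \frac{2 \left(-4\right)}{3}} - \frac{1}{25 \cdot 2166} = \frac{1771}{4 + \frac{1}{3} \left(-8\right)} - \frac{1}{54150} = \frac{1771}{4 - \frac{8}{3}} - \frac{1}{54150} = \frac{1771}{\frac{4}{3}} - \frac{1}{54150} = 1771 \cdot \frac{3}{4} - \frac{1}{54150} = \frac{5313}{4} - \frac{1}{54150} = \frac{143849473}{108300}$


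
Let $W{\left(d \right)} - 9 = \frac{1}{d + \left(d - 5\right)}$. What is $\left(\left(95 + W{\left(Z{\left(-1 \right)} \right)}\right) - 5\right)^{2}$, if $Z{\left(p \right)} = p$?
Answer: $\frac{478864}{49} \approx 9772.7$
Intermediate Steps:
$W{\left(d \right)} = 9 + \frac{1}{-5 + 2 d}$ ($W{\left(d \right)} = 9 + \frac{1}{d + \left(d - 5\right)} = 9 + \frac{1}{d + \left(-5 + d\right)} = 9 + \frac{1}{-5 + 2 d}$)
$\left(\left(95 + W{\left(Z{\left(-1 \right)} \right)}\right) - 5\right)^{2} = \left(\left(95 + \frac{2 \left(-22 + 9 \left(-1\right)\right)}{-5 + 2 \left(-1\right)}\right) - 5\right)^{2} = \left(\left(95 + \frac{2 \left(-22 - 9\right)}{-5 - 2}\right) - 5\right)^{2} = \left(\left(95 + 2 \frac{1}{-7} \left(-31\right)\right) - 5\right)^{2} = \left(\left(95 + 2 \left(- \frac{1}{7}\right) \left(-31\right)\right) - 5\right)^{2} = \left(\left(95 + \frac{62}{7}\right) - 5\right)^{2} = \left(\frac{727}{7} - 5\right)^{2} = \left(\frac{692}{7}\right)^{2} = \frac{478864}{49}$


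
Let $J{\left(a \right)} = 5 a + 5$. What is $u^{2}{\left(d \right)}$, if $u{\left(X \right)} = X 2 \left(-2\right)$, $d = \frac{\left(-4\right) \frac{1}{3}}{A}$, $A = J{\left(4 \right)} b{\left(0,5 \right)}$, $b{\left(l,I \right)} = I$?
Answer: $\frac{256}{140625} \approx 0.0018204$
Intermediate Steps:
$J{\left(a \right)} = 5 + 5 a$
$A = 125$ ($A = \left(5 + 5 \cdot 4\right) 5 = \left(5 + 20\right) 5 = 25 \cdot 5 = 125$)
$d = - \frac{4}{375}$ ($d = \frac{\left(-4\right) \frac{1}{3}}{125} = \frac{1}{125} \left(- \frac{4}{3}\right) = - \frac{4}{375} \approx -0.010667$)
$u{\left(X \right)} = - 4 X$ ($u{\left(X \right)} = 2 X \left(-2\right) = - 4 X$)
$u^{2}{\left(d \right)} = \left(\left(-4\right) \left(- \frac{4}{375}\right)\right)^{2} = \left(\frac{16}{375}\right)^{2} = \frac{256}{140625}$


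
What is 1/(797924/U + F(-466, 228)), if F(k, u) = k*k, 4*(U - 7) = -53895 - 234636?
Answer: 288503/62646965772 ≈ 4.6052e-6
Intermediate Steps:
U = -288503/4 (U = 7 + (-53895 - 234636)/4 = 7 + (¼)*(-288531) = 7 - 288531/4 = -288503/4 ≈ -72126.)
F(k, u) = k²
1/(797924/U + F(-466, 228)) = 1/(797924/(-288503/4) + (-466)²) = 1/(797924*(-4/288503) + 217156) = 1/(-3191696/288503 + 217156) = 1/(62646965772/288503) = 288503/62646965772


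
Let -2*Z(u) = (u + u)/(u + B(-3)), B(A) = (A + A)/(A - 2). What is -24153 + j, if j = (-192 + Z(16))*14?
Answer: -1154723/43 ≈ -26854.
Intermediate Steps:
B(A) = 2*A/(-2 + A) (B(A) = (2*A)/(-2 + A) = 2*A/(-2 + A))
Z(u) = -u/(6/5 + u) (Z(u) = -(u + u)/(2*(u + 2*(-3)/(-2 - 3))) = -2*u/(2*(u + 2*(-3)/(-5))) = -2*u/(2*(u + 2*(-3)*(-⅕))) = -2*u/(2*(u + 6/5)) = -2*u/(2*(6/5 + u)) = -u/(6/5 + u))
j = -116144/43 (j = (-192 - 5*16/(6 + 5*16))*14 = (-192 - 5*16/(6 + 80))*14 = (-192 - 5*16/86)*14 = (-192 - 5*16*1/86)*14 = (-192 - 40/43)*14 = -8296/43*14 = -116144/43 ≈ -2701.0)
-24153 + j = -24153 - 116144/43 = -1154723/43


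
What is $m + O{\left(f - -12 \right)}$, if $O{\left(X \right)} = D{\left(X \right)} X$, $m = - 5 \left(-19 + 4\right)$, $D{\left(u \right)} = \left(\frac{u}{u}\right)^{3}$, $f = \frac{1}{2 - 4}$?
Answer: $\frac{173}{2} \approx 86.5$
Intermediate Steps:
$f = - \frac{1}{2}$ ($f = \frac{1}{-2} = - \frac{1}{2} \approx -0.5$)
$D{\left(u \right)} = 1$ ($D{\left(u \right)} = 1^{3} = 1$)
$m = 75$ ($m = \left(-5\right) \left(-15\right) = 75$)
$O{\left(X \right)} = X$ ($O{\left(X \right)} = 1 X = X$)
$m + O{\left(f - -12 \right)} = 75 - - \frac{23}{2} = 75 + \left(- \frac{1}{2} + 12\right) = 75 + \frac{23}{2} = \frac{173}{2}$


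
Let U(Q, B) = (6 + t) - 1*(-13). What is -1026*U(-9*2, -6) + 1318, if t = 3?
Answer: -21254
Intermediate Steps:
U(Q, B) = 22 (U(Q, B) = (6 + 3) - 1*(-13) = 9 + 13 = 22)
-1026*U(-9*2, -6) + 1318 = -1026*22 + 1318 = -22572 + 1318 = -21254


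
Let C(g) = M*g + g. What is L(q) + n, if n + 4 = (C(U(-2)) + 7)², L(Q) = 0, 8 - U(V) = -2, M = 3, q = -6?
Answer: 2205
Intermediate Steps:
U(V) = 10 (U(V) = 8 - 1*(-2) = 8 + 2 = 10)
C(g) = 4*g (C(g) = 3*g + g = 4*g)
n = 2205 (n = -4 + (4*10 + 7)² = -4 + (40 + 7)² = -4 + 47² = -4 + 2209 = 2205)
L(q) + n = 0 + 2205 = 2205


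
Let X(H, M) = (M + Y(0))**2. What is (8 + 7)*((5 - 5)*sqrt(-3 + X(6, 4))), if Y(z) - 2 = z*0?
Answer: 0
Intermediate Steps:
Y(z) = 2 (Y(z) = 2 + z*0 = 2 + 0 = 2)
X(H, M) = (2 + M)**2 (X(H, M) = (M + 2)**2 = (2 + M)**2)
(8 + 7)*((5 - 5)*sqrt(-3 + X(6, 4))) = (8 + 7)*((5 - 5)*sqrt(-3 + (2 + 4)**2)) = 15*(0*sqrt(-3 + 6**2)) = 15*(0*sqrt(-3 + 36)) = 15*(0*sqrt(33)) = 15*0 = 0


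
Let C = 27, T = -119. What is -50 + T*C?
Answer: -3263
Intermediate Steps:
-50 + T*C = -50 - 119*27 = -50 - 3213 = -3263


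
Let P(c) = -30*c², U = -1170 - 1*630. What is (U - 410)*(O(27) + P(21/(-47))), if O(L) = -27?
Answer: 161049330/2209 ≈ 72906.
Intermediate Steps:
U = -1800 (U = -1170 - 630 = -1800)
(U - 410)*(O(27) + P(21/(-47))) = (-1800 - 410)*(-27 - 30*(21/(-47))²) = -2210*(-27 - 30*(21*(-1/47))²) = -2210*(-27 - 30*(-21/47)²) = -2210*(-27 - 30*441/2209) = -2210*(-27 - 13230/2209) = -2210*(-72873/2209) = 161049330/2209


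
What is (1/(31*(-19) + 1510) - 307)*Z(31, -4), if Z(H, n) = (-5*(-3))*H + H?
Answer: -140242016/921 ≈ -1.5227e+5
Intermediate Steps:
Z(H, n) = 16*H (Z(H, n) = 15*H + H = 16*H)
(1/(31*(-19) + 1510) - 307)*Z(31, -4) = (1/(31*(-19) + 1510) - 307)*(16*31) = (1/(-589 + 1510) - 307)*496 = (1/921 - 307)*496 = -282746/921*496 = -140242016/921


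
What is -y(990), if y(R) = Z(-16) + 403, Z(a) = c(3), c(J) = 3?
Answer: -406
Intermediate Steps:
Z(a) = 3
y(R) = 406 (y(R) = 3 + 403 = 406)
-y(990) = -1*406 = -406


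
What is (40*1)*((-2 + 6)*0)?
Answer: 0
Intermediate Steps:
(40*1)*((-2 + 6)*0) = 40*(4*0) = 40*0 = 0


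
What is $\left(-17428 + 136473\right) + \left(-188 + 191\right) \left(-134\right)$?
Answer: $118643$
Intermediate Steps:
$\left(-17428 + 136473\right) + \left(-188 + 191\right) \left(-134\right) = 119045 + 3 \left(-134\right) = 119045 - 402 = 118643$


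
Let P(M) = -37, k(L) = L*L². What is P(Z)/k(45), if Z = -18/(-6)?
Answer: -37/91125 ≈ -0.00040604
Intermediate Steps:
Z = 3 (Z = -18*(-⅙) = 3)
k(L) = L³
P(Z)/k(45) = -37/(45³) = -37/91125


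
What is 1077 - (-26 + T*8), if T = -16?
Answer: 1231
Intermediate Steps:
1077 - (-26 + T*8) = 1077 - (-26 - 16*8) = 1077 - (-26 - 128) = 1077 - 1*(-154) = 1077 + 154 = 1231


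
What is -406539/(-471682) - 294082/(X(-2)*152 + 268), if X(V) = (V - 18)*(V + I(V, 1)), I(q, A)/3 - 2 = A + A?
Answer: 18870377384/1776590253 ≈ 10.622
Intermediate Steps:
I(q, A) = 6 + 6*A (I(q, A) = 6 + 3*(A + A) = 6 + 3*(2*A) = 6 + 6*A)
X(V) = (-18 + V)*(12 + V) (X(V) = (V - 18)*(V + (6 + 6*1)) = (-18 + V)*(V + (6 + 6)) = (-18 + V)*(V + 12) = (-18 + V)*(12 + V))
-406539/(-471682) - 294082/(X(-2)*152 + 268) = -406539/(-471682) - 294082/((-216 + (-2)² - 6*(-2))*152 + 268) = -406539*(-1/471682) - 294082/((-216 + 4 + 12)*152 + 268) = 406539/471682 - 294082/(-200*152 + 268) = 406539/471682 - 294082/(-30400 + 268) = 406539/471682 - 294082/(-30132) = 406539/471682 - 294082*(-1/30132) = 406539/471682 + 147041/15066 = 18870377384/1776590253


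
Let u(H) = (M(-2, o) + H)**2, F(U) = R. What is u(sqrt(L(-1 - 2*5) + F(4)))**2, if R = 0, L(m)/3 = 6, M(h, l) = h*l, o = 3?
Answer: 5508 - 3888*sqrt(2) ≈ 9.5377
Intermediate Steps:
L(m) = 18 (L(m) = 3*6 = 18)
F(U) = 0
u(H) = (-6 + H)**2 (u(H) = (-2*3 + H)**2 = (-6 + H)**2)
u(sqrt(L(-1 - 2*5) + F(4)))**2 = ((-6 + sqrt(18 + 0))**2)**2 = ((-6 + sqrt(18))**2)**2 = ((-6 + 3*sqrt(2))**2)**2 = (-6 + 3*sqrt(2))**4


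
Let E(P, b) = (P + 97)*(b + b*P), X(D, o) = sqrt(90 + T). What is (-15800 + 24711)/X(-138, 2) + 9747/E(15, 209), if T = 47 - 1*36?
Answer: 513/19712 + 8911*sqrt(101)/101 ≈ 886.70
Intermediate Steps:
T = 11 (T = 47 - 36 = 11)
X(D, o) = sqrt(101) (X(D, o) = sqrt(90 + 11) = sqrt(101))
E(P, b) = (97 + P)*(b + P*b)
(-15800 + 24711)/X(-138, 2) + 9747/E(15, 209) = (-15800 + 24711)/(sqrt(101)) + 9747/((209*(97 + 15**2 + 98*15))) = 8911*(sqrt(101)/101) + 9747/((209*(97 + 225 + 1470))) = 8911*sqrt(101)/101 + 9747/((209*1792)) = 8911*sqrt(101)/101 + 9747/374528 = 8911*sqrt(101)/101 + 9747*(1/374528) = 8911*sqrt(101)/101 + 513/19712 = 513/19712 + 8911*sqrt(101)/101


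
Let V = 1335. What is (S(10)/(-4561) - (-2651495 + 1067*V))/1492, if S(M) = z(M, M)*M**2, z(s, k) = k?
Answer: 2798287025/3402506 ≈ 822.42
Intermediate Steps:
S(M) = M**3 (S(M) = M*M**2 = M**3)
(S(10)/(-4561) - (-2651495 + 1067*V))/1492 = (10**3/(-4561) - 1067/(1/(1335 - 2485)))/1492 = (1000*(-1/4561) - 1067/(1/(-1150)))*(1/1492) = (-1000/4561 - 1067/(-1/1150))*(1/1492) = (-1000/4561 - 1067*(-1150))*(1/1492) = (-1000/4561 + 1227050)*(1/1492) = (5596574050/4561)*(1/1492) = 2798287025/3402506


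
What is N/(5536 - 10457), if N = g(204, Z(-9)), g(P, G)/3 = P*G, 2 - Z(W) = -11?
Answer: -7956/4921 ≈ -1.6167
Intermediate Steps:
Z(W) = 13 (Z(W) = 2 - 1*(-11) = 2 + 11 = 13)
g(P, G) = 3*G*P (g(P, G) = 3*(P*G) = 3*(G*P) = 3*G*P)
N = 7956 (N = 3*13*204 = 7956)
N/(5536 - 10457) = 7956/(5536 - 10457) = 7956/(-4921) = 7956*(-1/4921) = -7956/4921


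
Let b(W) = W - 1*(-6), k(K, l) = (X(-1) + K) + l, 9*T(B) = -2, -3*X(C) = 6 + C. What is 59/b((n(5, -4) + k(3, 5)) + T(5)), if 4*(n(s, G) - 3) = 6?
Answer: 1062/299 ≈ 3.5518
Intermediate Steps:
n(s, G) = 9/2 (n(s, G) = 3 + (¼)*6 = 3 + 3/2 = 9/2)
X(C) = -2 - C/3 (X(C) = -(6 + C)/3 = -2 - C/3)
T(B) = -2/9 (T(B) = (⅑)*(-2) = -2/9)
k(K, l) = -5/3 + K + l (k(K, l) = ((-2 - ⅓*(-1)) + K) + l = ((-2 + ⅓) + K) + l = (-5/3 + K) + l = -5/3 + K + l)
b(W) = 6 + W (b(W) = W + 6 = 6 + W)
59/b((n(5, -4) + k(3, 5)) + T(5)) = 59/(6 + ((9/2 + (-5/3 + 3 + 5)) - 2/9)) = 59/(6 + ((9/2 + 19/3) - 2/9)) = 59/(6 + (65/6 - 2/9)) = 59/(6 + 191/18) = 59/(299/18) = 59*(18/299) = 1062/299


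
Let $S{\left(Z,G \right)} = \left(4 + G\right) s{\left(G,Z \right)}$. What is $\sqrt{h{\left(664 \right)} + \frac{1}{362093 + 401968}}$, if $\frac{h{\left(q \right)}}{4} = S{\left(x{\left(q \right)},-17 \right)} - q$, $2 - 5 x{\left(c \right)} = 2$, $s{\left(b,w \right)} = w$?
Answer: $\frac{i \sqrt{1550544145566915}}{764061} \approx 51.536 i$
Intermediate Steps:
$x{\left(c \right)} = 0$ ($x{\left(c \right)} = \frac{2}{5} - \frac{2}{5} = 0$)
$S{\left(Z,G \right)} = Z \left(4 + G\right)$ ($S{\left(Z,G \right)} = \left(4 + G\right) Z = Z \left(4 + G\right)$)
$h{\left(q \right)} = - 4 q$ ($h{\left(q \right)} = 4 \left(0 \left(4 - 17\right) - q\right) = 4 \left(0 \left(-13\right) - q\right) = 4 \left(0 - q\right) = 4 \left(- q\right) = - 4 q$)
$\sqrt{h{\left(664 \right)} + \frac{1}{362093 + 401968}} = \sqrt{\left(-4\right) 664 + \frac{1}{362093 + 401968}} = \sqrt{-2656 + \frac{1}{764061}} = \sqrt{- \frac{2029346015}{764061}} = \frac{i \sqrt{1550544145566915}}{764061}$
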